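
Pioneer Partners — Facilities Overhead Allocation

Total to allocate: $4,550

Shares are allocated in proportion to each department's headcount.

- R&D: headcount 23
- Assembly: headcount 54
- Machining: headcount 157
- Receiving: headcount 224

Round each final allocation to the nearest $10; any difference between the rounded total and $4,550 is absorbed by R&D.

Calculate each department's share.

Total headcount = 458.
Proportional shares: R&D 23/458 × $4,550 = 228.49; Assembly 54/458 × $4,550 = 536.46; Machining 157/458 × $4,550 = 1,559.72; Receiving 224/458 × $4,550 = 2,225.33.
Rounded to nearest $10: R&D $230; Assembly $540; Machining $1,560; Receiving $2,230. Sum = $4,560.
Difference $4,550 − $4,560 = −$10 applied to R&D: R&D becomes $220.

R&D: $220 | Assembly: $540 | Machining: $1,560 | Receiving: $2,230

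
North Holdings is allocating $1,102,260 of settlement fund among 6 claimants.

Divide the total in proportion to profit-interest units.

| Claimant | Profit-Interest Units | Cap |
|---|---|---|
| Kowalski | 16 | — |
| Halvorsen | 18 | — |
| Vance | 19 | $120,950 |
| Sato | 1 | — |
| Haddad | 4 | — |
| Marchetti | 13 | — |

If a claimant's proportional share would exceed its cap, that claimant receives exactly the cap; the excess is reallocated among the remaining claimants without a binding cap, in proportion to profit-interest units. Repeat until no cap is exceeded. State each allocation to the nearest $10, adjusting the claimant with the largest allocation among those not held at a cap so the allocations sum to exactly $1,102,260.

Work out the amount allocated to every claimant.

Kowalski: $301,940 · Halvorsen: $339,680 · Vance: $120,950 · Sato: $18,870 · Haddad: $75,490 · Marchetti: $245,330

Sum of profit-interest units: 71.
Proportional shares (ignoring caps): Kowalski 248,396.62; Halvorsen 279,446.20; Vance 294,970.99; Sato 15,524.79; Haddad 62,099.15; Marchetti 201,822.25.
Cap binds for Vance ($120,950); residual $981,310 reallocated over remaining profit-interest units 52.
Shares after redistribution: Kowalski 301,941.54 → $301,940; Halvorsen 339,684.23 → $339,680; Sato 18,871.35 → $18,870; Haddad 75,485.38 → $75,490; Marchetti 245,327.50 → $245,330.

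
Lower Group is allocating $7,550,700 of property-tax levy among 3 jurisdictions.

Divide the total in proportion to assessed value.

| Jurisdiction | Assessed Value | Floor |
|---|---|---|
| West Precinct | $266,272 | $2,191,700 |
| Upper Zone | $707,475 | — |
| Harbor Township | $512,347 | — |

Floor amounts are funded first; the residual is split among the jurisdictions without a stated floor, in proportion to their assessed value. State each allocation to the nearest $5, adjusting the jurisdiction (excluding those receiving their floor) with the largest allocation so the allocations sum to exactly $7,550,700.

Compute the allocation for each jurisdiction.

Fund the minimums — West Precinct $2,191,700. Residual $5,359,000.
Residual split over remaining assessed value 1,219,822: Upper Zone 3,108,124.40 → $3,108,125; Harbor Township 2,250,875.60 → $2,250,875.

West Precinct: $2,191,700 · Upper Zone: $3,108,125 · Harbor Township: $2,250,875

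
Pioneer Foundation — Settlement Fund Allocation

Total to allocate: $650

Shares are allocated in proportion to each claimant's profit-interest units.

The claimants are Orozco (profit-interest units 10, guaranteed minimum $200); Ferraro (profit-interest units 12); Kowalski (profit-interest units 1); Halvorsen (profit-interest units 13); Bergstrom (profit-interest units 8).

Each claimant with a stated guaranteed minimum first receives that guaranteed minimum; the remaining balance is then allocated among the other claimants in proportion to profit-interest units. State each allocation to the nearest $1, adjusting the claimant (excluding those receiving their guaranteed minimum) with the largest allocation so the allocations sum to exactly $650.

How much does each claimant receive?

Orozco: $200 | Ferraro: $159 | Kowalski: $13 | Halvorsen: $172 | Bergstrom: $106

Fund the minimums — Orozco $200. Residual $450.
Residual split over remaining profit-interest units 34: Ferraro 158.82 → $159; Kowalski 13.24 → $13; Halvorsen 172.06 → $172; Bergstrom 105.88 → $106.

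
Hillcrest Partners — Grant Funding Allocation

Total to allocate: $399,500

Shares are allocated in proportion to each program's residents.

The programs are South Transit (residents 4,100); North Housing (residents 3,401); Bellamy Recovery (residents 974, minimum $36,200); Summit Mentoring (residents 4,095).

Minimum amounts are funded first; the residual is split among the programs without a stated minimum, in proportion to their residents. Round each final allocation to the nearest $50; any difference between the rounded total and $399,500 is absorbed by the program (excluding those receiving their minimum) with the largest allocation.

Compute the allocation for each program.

Minimums first: Bellamy Recovery $36,200. Residual $363,300.
Residual split over remaining residents 11,596: South Transit 128,452.05 → $128,450; North Housing 106,552.54 → $106,550; Summit Mentoring 128,295.40 → $128,300.

South Transit: $128,450 · North Housing: $106,550 · Bellamy Recovery: $36,200 · Summit Mentoring: $128,300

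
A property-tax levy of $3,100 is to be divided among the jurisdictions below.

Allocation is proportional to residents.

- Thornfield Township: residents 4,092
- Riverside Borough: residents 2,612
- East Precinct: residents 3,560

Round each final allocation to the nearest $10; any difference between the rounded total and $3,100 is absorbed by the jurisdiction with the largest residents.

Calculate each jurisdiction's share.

Residents total: 10,264.
Raw shares: Thornfield Township 4,092/10,264 × $3,100 = 1,235.89; Riverside Borough 2,612/10,264 × $3,100 = 788.89; East Precinct 3,560/10,264 × $3,100 = 1,075.21.
At nearest $10: Thornfield Township $1,240; Riverside Borough $790; East Precinct $1,080. Sum = $3,110.
Difference $3,100 − $3,110 = −$10 applied to largest residents (Thornfield Township): Thornfield Township becomes $1,230.

Thornfield Township: $1,230; Riverside Borough: $790; East Precinct: $1,080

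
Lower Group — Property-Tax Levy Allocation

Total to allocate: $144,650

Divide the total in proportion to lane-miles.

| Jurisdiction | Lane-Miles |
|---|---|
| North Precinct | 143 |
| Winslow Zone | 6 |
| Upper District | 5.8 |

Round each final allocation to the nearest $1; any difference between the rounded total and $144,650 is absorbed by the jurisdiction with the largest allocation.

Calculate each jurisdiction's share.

Total lane-miles = 154.8.
Raw shares: North Precinct 143/154.8 × $144,650 = 133,623.71; Winslow Zone 6/154.8 × $144,650 = 5,606.59; Upper District 5.8/154.8 × $144,650 = 5,419.70.
At nearest $1: North Precinct $133,624; Winslow Zone $5,607; Upper District $5,420. Sum = $144,651.
Difference $144,650 − $144,651 = −$1 applied to largest allocation (North Precinct): North Precinct becomes $133,623.

North Precinct: $133,623; Winslow Zone: $5,607; Upper District: $5,420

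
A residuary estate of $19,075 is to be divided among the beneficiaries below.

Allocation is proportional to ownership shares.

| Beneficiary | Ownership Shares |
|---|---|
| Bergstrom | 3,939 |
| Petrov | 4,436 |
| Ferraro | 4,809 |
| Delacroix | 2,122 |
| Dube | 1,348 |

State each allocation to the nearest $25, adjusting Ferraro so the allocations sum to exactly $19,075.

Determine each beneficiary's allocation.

Bergstrom: $4,500 · Petrov: $5,075 · Ferraro: $5,525 · Delacroix: $2,425 · Dube: $1,550

Ownership shares total: 16,654.
Unrounded shares: Bergstrom 3,939/16,654 × $19,075 = 4,511.61; Petrov 4,436/16,654 × $19,075 = 5,080.86; Ferraro 4,809/16,654 × $19,075 = 5,508.09; Delacroix 2,122/16,654 × $19,075 = 2,430.48; Dube 1,348/16,654 × $19,075 = 1,543.96.
After rounding ($25): Bergstrom $4,500; Petrov $5,075; Ferraro $5,500; Delacroix $2,425; Dube $1,550. Sum = $19,050.
Difference $19,075 − $19,050 = +$25 applied to Ferraro: Ferraro becomes $5,525.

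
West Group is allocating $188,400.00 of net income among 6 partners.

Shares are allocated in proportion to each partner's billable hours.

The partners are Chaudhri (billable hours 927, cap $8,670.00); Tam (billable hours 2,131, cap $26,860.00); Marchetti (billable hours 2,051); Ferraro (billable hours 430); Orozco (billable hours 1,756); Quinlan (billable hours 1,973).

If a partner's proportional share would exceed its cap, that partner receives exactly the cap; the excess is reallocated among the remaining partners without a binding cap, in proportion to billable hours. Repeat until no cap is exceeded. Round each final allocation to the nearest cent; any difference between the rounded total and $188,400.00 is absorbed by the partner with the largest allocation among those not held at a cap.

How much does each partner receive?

Total billable hours = 9,268.
Unconstrained shares: Chaudhri 18,844.0656; Tam 43,318.9901; Marchetti 41,692.7492; Ferraro 8,741.0445; Orozco 35,695.9862; Quinlan 40,107.1644.
Capped: Chaudhri ($8,670.00), Tam ($26,860.00); remaining pool $152,870.00 reallocated over remaining billable hours 6,210.
Shares after redistribution: Marchetti 50,488.9485 → $50,488.95; Ferraro 10,585.2013 → $10,585.20; Orozco 43,227.0081 → $43,227.01; Quinlan 48,568.8422 → $48,568.84.

Chaudhri: $8,670.00 | Tam: $26,860.00 | Marchetti: $50,488.95 | Ferraro: $10,585.20 | Orozco: $43,227.01 | Quinlan: $48,568.84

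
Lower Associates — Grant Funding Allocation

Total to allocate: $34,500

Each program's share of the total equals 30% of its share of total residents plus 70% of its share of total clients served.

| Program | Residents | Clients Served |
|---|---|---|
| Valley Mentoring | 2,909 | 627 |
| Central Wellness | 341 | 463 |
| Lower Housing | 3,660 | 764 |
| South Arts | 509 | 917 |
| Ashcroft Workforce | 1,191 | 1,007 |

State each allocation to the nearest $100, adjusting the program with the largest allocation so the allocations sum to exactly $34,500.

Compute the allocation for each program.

Totals — residents 8,610, clients served 3,778.
Combined weights (30% residents + 70% clients served): Valley Mentoring 0.2175; Central Wellness 0.0977; Lower Housing 0.2691; South Arts 0.1876; Ashcroft Workforce 0.2281.
Unrounded shares: Valley Mentoring 7,504.84; Central Wellness 3,369.53; Lower Housing 9,283.35; South Arts 6,473.58; Ashcroft Workforce 7,868.71.
After rounding ($100): Valley Mentoring $7,500; Central Wellness $3,400; Lower Housing $9,300; South Arts $6,500; Ashcroft Workforce $7,900. Sum = $34,600.
Difference $34,500 − $34,600 = −$100 applied to largest allocation (Lower Housing): Lower Housing becomes $9,200.

Valley Mentoring: $7,500; Central Wellness: $3,400; Lower Housing: $9,200; South Arts: $6,500; Ashcroft Workforce: $7,900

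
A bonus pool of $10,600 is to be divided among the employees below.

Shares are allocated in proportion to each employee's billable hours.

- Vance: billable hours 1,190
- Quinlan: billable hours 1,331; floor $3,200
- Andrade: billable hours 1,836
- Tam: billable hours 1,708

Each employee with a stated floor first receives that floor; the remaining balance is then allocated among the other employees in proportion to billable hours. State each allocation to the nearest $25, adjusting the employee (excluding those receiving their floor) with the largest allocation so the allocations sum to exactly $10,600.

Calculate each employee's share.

Fund the minimums — Quinlan $3,200. Remaining pool $7,400.
Remaining pool split over remaining billable hours 4,734: Vance 1,860.16 → $1,850; Andrade 2,869.96 → $2,875; Tam 2,669.88 → $2,675.

Vance: $1,850; Quinlan: $3,200; Andrade: $2,875; Tam: $2,675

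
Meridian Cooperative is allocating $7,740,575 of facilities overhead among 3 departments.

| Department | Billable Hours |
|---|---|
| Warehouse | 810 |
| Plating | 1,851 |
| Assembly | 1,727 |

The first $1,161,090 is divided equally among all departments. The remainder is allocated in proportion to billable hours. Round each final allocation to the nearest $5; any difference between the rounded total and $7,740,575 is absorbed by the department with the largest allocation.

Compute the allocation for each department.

Warehouse: $1,601,565; Plating: $3,162,470; Assembly: $2,976,540

Equal tier: $1,161,090 ÷ 3 = $387,030 apiece.
Remainder $6,579,485 by billable hours (total 4,388): Warehouse 1,214,535.75 → $1,214,535; Plating 2,775,439.09 → $2,775,440; Assembly 2,589,510.16 → $2,589,510.
Totals: Warehouse $387,030 + $1,214,535 = $1,601,565; Plating $387,030 + $2,775,440 = $3,162,470; Assembly $387,030 + $2,589,510 = $2,976,540.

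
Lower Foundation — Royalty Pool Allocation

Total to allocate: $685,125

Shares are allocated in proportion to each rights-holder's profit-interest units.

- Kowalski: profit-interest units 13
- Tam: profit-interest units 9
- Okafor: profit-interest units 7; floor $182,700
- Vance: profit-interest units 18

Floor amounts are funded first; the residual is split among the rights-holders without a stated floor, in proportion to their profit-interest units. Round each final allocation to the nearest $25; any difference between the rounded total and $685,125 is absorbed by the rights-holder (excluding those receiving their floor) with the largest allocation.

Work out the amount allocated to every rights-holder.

Kowalski: $163,300 | Tam: $113,050 | Okafor: $182,700 | Vance: $226,075

Guaranteed amounts: Okafor $182,700. Residual $502,425.
Residual split over remaining profit-interest units 40: Kowalski 163,288.12 → $163,300; Tam 113,045.62 → $113,050; Vance 226,091.25 → $226,100.
Rounding difference −$25 applied to Vance → $226,075.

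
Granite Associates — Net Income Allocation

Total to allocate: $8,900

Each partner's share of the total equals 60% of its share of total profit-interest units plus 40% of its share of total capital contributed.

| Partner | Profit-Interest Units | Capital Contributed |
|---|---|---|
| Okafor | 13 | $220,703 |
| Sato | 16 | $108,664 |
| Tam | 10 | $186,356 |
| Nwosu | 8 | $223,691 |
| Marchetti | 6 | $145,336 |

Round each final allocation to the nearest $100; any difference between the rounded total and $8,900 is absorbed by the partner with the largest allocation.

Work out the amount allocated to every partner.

Totals — profit-interest units 53, capital contributed 884,750.
Blended shares (60% profit-interest units + 40% capital contributed): Okafor 0.2470; Sato 0.2303; Tam 0.1975; Nwosu 0.1917; Marchetti 0.1336.
Unrounded shares: Okafor 2,197.86; Sato 2,049.31; Tam 1,757.39; Nwosu 1,706.11; Marchetti 1,189.32.
After rounding ($100): Okafor $2,200; Sato $2,000; Tam $1,800; Nwosu $1,700; Marchetti $1,200. Sum = $8,900.
No rounding difference to absorb.

Okafor: $2,200 · Sato: $2,000 · Tam: $1,800 · Nwosu: $1,700 · Marchetti: $1,200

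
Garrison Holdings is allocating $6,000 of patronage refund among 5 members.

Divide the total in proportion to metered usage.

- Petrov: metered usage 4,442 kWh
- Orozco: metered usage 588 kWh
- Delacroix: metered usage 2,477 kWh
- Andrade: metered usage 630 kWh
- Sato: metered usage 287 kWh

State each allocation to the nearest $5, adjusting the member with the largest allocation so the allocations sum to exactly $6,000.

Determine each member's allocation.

Petrov: $3,160 | Orozco: $420 | Delacroix: $1,765 | Andrade: $450 | Sato: $205

Metered usage total: 8,424.
Raw shares: Petrov 4,442/8,424 × $6,000 = 3,163.82; Orozco 588/8,424 × $6,000 = 418.80; Delacroix 2,477/8,424 × $6,000 = 1,764.25; Andrade 630/8,424 × $6,000 = 448.72; Sato 287/8,424 × $6,000 = 204.42.
After rounding ($5): Petrov $3,165; Orozco $420; Delacroix $1,765; Andrade $450; Sato $205. Sum = $6,005.
Difference $6,000 − $6,005 = −$5 applied to largest allocation (Petrov): Petrov becomes $3,160.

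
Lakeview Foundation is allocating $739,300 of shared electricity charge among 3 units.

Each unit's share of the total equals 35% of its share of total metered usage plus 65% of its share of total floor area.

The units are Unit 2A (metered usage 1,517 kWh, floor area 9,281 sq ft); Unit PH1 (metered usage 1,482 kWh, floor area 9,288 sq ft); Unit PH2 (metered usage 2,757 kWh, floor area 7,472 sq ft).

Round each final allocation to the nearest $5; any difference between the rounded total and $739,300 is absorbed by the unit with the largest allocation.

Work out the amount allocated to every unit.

Unit 2A: $239,460; Unit PH1: $238,015; Unit PH2: $261,825

Totals — metered usage 5,756, floor area 26,041.
Combined weights (35% metered usage + 65% floor area): Unit 2A 0.3239; Unit PH1 0.3219; Unit PH2 0.3541.
Raw shares: Unit 2A 239,461.17; Unit PH1 238,016.95; Unit PH2 261,821.88.
Rounded to nearest $5: Unit 2A $239,460; Unit PH1 $238,015; Unit PH2 $261,820. Sum = $739,295.
Difference $739,300 − $739,295 = +$5 applied to largest allocation (Unit PH2): Unit PH2 becomes $261,825.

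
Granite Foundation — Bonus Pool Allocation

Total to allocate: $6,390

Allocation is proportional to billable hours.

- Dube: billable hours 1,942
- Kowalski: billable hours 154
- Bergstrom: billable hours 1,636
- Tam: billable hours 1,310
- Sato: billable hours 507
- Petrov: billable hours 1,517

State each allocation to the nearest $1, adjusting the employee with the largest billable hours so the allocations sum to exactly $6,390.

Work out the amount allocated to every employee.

Sum of billable hours: 1,942 + 154 + 1,636 + 1,310 + 507 + 1,517 = 7,066.
Raw shares: Dube 1,756.21; Kowalski 139.27; Bergstrom 1,479.48; Tam 1,184.67; Sato 458.496; Petrov 1,371.87.
After rounding ($1): Dube $1,756; Kowalski $139; Bergstrom $1,479; Tam $1,185; Sato $458; Petrov $1,372. Sum = $6,389.
Difference $6,390 − $6,389 = +$1 applied to largest billable hours (Dube): Dube becomes $1,757.

Dube: $1,757 · Kowalski: $139 · Bergstrom: $1,479 · Tam: $1,185 · Sato: $458 · Petrov: $1,372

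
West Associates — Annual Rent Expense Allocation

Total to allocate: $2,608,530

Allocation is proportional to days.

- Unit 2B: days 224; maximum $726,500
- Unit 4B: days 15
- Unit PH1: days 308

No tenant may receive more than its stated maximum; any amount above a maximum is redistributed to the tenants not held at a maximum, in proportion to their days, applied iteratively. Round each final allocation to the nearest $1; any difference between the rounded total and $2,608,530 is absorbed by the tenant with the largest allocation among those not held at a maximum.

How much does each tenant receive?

Unit 2B: $726,500 | Unit 4B: $87,401 | Unit PH1: $1,794,629

Combined days = 547.
Unconstrained shares: Unit 2B 1,068,209.73; Unit 4B 71,531.90; Unit PH1 1,468,788.37.
Capped: Unit 2B ($726,500); balance $1,882,030 reallocated over remaining days 323.
Shares after redistribution: Unit 4B 87,400.77 → $87,401; Unit PH1 1,794,629.23 → $1,794,629.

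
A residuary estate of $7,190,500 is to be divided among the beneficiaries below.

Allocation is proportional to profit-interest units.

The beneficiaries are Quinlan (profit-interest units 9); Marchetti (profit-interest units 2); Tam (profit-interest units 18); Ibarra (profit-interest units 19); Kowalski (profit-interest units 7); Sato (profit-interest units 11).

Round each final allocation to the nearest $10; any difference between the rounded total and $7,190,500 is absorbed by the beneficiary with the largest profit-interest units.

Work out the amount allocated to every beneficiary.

Profit-interest units total: 9 + 2 + 18 + 19 + 7 + 11 = 66.
Unrounded shares: Quinlan 980,522.73; Marchetti 217,893.94; Tam 1,961,045.45; Ibarra 2,069,992.42; Kowalski 762,628.79; Sato 1,198,416.67.
At nearest $10: Quinlan $980,520; Marchetti $217,890; Tam $1,961,050; Ibarra $2,069,990; Kowalski $762,630; Sato $1,198,420. Sum = $7,190,500.
Rounded total matches; no reconciliation needed.

Quinlan: $980,520 | Marchetti: $217,890 | Tam: $1,961,050 | Ibarra: $2,069,990 | Kowalski: $762,630 | Sato: $1,198,420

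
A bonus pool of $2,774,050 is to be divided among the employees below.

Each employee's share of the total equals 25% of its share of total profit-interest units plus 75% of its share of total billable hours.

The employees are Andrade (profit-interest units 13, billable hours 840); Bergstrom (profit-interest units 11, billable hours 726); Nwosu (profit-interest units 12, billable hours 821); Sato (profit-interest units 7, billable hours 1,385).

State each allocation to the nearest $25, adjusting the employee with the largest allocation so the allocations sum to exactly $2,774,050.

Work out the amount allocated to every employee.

Andrade: $673,000; Bergstrom: $577,850; Nwosu: $646,375; Sato: $876,825

Totals — profit-interest units 43, billable hours 3,772.
Blended shares (25% profit-interest units + 75% billable hours): Andrade 0.2426; Bergstrom 0.2083; Nwosu 0.2330; Sato 0.3161.
Pro-rata amounts: Andrade 672,988.81; Bergstrom 577,852.97; Nwosu 646,380.71; Sato 876,827.51.
At nearest $25: Andrade $673,000; Bergstrom $577,850; Nwosu $646,375; Sato $876,825. Sum = $2,774,050.
Rounded total matches; no reconciliation needed.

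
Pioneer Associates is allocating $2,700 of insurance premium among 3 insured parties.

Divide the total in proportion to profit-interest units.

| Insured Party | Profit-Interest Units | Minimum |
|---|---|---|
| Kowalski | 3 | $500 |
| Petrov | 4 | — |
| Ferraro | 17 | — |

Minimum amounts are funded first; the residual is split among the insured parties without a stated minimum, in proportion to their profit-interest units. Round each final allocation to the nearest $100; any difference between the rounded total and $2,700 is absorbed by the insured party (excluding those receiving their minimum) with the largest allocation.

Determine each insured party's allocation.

Minimums first: Kowalski $500. Balance $2,200.
Balance split over remaining profit-interest units 21: Petrov 419.05 → $400; Ferraro 1,780.95 → $1,800.

Kowalski: $500; Petrov: $400; Ferraro: $1,800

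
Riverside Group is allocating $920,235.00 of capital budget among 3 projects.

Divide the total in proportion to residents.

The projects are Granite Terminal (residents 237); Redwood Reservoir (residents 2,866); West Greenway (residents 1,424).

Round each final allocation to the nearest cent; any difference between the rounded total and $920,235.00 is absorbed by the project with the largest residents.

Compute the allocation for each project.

Granite Terminal: $48,176.65; Redwood Reservoir: $582,591.90; West Greenway: $289,466.45

Sum of residents: 237 + 2,866 + 1,424 = 4,527.
Proportional shares: Granite Terminal 48,176.6501; Redwood Reservoir 582,591.8953; West Greenway 289,466.4546.
Rounded to nearest cent: Granite Terminal $48,176.65; Redwood Reservoir $582,591.90; West Greenway $289,466.45. Sum = $920,235.00.
Sum already equals the total — no adjustment.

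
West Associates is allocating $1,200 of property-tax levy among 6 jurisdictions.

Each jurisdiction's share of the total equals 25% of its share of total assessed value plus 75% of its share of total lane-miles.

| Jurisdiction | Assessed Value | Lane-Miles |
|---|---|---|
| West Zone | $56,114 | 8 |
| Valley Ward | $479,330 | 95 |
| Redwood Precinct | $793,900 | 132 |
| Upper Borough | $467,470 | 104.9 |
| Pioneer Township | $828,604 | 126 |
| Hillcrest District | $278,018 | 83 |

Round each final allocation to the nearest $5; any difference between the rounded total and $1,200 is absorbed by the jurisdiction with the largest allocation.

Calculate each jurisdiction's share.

Totals — assessed value 2,903,436, lane-miles 548.9.
Combined weights (25% assessed value + 75% lane-miles): West Zone 0.0158; Valley Ward 0.1711; Redwood Precinct 0.2487; Upper Borough 0.1836; Pioneer Township 0.2435; Hillcrest District 0.1373.
Pro-rata amounts: West Zone 18.92; Valley Ward 205.29; Redwood Precinct 298.46; Upper Borough 220.30; Pioneer Township 292.21; Hillcrest District 164.82.
At nearest $5: West Zone $20; Valley Ward $205; Redwood Precinct $300; Upper Borough $220; Pioneer Township $290; Hillcrest District $165. Sum = $1,200.
No rounding difference to absorb.

West Zone: $20 | Valley Ward: $205 | Redwood Precinct: $300 | Upper Borough: $220 | Pioneer Township: $290 | Hillcrest District: $165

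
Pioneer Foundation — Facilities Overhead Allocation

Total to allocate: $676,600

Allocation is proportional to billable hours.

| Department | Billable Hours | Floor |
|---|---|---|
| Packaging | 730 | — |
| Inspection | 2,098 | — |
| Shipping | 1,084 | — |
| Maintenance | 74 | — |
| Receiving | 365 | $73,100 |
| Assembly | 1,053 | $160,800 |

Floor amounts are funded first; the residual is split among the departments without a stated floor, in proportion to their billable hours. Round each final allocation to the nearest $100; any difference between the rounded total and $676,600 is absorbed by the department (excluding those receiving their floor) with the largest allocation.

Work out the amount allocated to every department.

Packaging: $81,100; Inspection: $233,000; Shipping: $120,400; Maintenance: $8,200; Receiving: $73,100; Assembly: $160,800

Minimums first: Receiving $73,100; Assembly $160,800. Balance $442,700.
Balance split over remaining billable hours 3,986: Packaging 81,076.52 → $81,100; Inspection 233,011.69 → $233,000; Shipping 120,393.08 → $120,400; Maintenance 8,218.72 → $8,200.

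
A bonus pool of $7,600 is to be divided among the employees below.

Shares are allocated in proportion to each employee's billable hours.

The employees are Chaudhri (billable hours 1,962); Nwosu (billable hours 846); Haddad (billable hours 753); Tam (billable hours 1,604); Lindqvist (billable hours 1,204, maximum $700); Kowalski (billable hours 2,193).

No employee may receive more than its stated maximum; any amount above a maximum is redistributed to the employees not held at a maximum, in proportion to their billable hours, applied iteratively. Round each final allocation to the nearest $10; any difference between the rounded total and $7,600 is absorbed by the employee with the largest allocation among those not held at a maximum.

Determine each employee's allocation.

Billable hours total: 8,562.
Unconstrained shares: Chaudhri 1,741.56; Nwosu 750.95; Haddad 668.40; Tam 1,423.78; Lindqvist 1,068.72; Kowalski 1,946.60.
Held at cap: Lindqvist ($700); balance $6,900 reallocated over remaining billable hours 7,358.
Shares after redistribution: Chaudhri 1,839.87 → $1,840; Nwosu 793.34 → $790; Haddad 706.13 → $710; Tam 1,504.16 → $1,500; Kowalski 2,056.50 → $2,060.

Chaudhri: $1,840 | Nwosu: $790 | Haddad: $710 | Tam: $1,500 | Lindqvist: $700 | Kowalski: $2,060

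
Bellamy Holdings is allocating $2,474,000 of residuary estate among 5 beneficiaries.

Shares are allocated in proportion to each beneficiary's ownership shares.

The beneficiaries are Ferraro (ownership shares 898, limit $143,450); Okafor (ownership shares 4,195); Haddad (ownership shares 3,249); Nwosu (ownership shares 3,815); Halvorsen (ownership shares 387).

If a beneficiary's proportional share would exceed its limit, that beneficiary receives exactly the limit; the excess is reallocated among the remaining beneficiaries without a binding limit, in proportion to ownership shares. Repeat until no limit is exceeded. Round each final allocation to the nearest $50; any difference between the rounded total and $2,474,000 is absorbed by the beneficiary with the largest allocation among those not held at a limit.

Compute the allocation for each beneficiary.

Ferraro: $143,450; Okafor: $839,450; Haddad: $650,200; Nwosu: $763,450; Halvorsen: $77,450

Sum of ownership shares: 12,544.
Unconstrained shares: Ferraro 177,108.74; Okafor 827,362.09; Haddad 640,786.51; Nwosu 752,416.29; Halvorsen 76,326.37.
Capped: Ferraro ($143,450); remaining pool $2,330,550 reallocated over remaining ownership shares 11,646.
Shares after redistribution: Okafor 839,486.28 → $839,500; Haddad 650,176.62 → $650,200; Nwosu 763,442.23 → $763,450; Halvorsen 77,444.86 → $77,450.
Rounding difference −$50 applied to Okafor → $839,450.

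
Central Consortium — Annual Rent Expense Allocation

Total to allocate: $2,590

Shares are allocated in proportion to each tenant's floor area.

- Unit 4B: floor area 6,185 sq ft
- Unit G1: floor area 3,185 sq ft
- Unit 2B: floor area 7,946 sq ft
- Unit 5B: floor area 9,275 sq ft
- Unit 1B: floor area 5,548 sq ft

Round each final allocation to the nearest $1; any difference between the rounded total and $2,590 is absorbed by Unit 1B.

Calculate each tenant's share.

Unit 4B: $498 | Unit G1: $257 | Unit 2B: $640 | Unit 5B: $747 | Unit 1B: $448

Combined floor area = 32,139.
Raw shares: Unit 4B 6,185/32,139 × $2,590 = 498.43; Unit G1 3,185/32,139 × $2,590 = 256.67; Unit 2B 7,946/32,139 × $2,590 = 640.35; Unit 5B 9,275/32,139 × $2,590 = 747.45; Unit 1B 5,548/32,139 × $2,590 = 447.10.
At nearest $1: Unit 4B $498; Unit G1 $257; Unit 2B $640; Unit 5B $747; Unit 1B $447. Sum = $2,589.
Difference $2,590 − $2,589 = +$1 applied to Unit 1B: Unit 1B becomes $448.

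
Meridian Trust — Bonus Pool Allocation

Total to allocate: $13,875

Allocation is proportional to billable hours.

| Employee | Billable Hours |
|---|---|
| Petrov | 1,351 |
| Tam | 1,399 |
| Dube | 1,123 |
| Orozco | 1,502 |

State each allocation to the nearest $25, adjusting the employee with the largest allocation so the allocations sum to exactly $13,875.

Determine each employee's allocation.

Combined billable hours = 5,375.
Pro-rata amounts: Petrov 1,351/5,375 × $13,875 = 3,487.47; Tam 1,399/5,375 × $13,875 = 3,611.37; Dube 1,123/5,375 × $13,875 = 2,898.91; Orozco 1,502/5,375 × $13,875 = 3,877.26.
Rounded to nearest $25: Petrov $3,475; Tam $3,600; Dube $2,900; Orozco $3,875. Sum = $13,850.
Difference $13,875 − $13,850 = +$25 applied to largest allocation (Orozco): Orozco becomes $3,900.

Petrov: $3,475 · Tam: $3,600 · Dube: $2,900 · Orozco: $3,900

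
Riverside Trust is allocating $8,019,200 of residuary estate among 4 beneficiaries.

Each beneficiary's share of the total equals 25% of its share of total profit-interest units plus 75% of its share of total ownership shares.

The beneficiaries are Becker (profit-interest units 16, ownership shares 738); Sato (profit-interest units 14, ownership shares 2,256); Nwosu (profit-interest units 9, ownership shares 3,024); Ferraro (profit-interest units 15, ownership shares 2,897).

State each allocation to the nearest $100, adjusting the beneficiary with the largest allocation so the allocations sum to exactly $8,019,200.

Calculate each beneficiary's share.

Profit-interest units total 54; ownership shares total 8,915.
Composite weights (25% profit-interest units + 75% ownership shares): Becker 0.1362; Sato 0.2546; Nwosu 0.2961; Ferraro 0.3132.
Raw shares: Becker 1,091,897.84; Sato 2,041,746.86; Nwosu 2,374,239.40; Ferraro 2,511,315.90.
At nearest $100: Becker $1,091,900; Sato $2,041,700; Nwosu $2,374,200; Ferraro $2,511,300. Sum = $8,019,100.
Difference $8,019,200 − $8,019,100 = +$100 applied to largest allocation (Ferraro): Ferraro becomes $2,511,400.

Becker: $1,091,900 · Sato: $2,041,700 · Nwosu: $2,374,200 · Ferraro: $2,511,400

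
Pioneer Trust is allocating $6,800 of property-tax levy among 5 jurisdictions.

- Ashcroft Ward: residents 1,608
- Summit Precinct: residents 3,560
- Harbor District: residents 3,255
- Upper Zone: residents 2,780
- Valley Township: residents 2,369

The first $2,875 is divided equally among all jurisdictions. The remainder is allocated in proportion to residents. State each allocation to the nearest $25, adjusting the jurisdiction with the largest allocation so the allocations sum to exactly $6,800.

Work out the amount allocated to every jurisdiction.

$2,875 shared equally gives $575 per jurisdiction.
Remainder $3,925 by residents (total 13,572): Ashcroft Ward 465.03 → $475; Summit Precinct 1,029.55 → $1,025; Harbor District 941.34 → $950; Upper Zone 803.97 → $800; Valley Township 685.11 → $675.
Totals: Ashcroft Ward $575 + $475 = $1,050; Summit Precinct $575 + $1,025 = $1,600; Harbor District $575 + $950 = $1,525; Upper Zone $575 + $800 = $1,375; Valley Township $575 + $675 = $1,250.

Ashcroft Ward: $1,050 · Summit Precinct: $1,600 · Harbor District: $1,525 · Upper Zone: $1,375 · Valley Township: $1,250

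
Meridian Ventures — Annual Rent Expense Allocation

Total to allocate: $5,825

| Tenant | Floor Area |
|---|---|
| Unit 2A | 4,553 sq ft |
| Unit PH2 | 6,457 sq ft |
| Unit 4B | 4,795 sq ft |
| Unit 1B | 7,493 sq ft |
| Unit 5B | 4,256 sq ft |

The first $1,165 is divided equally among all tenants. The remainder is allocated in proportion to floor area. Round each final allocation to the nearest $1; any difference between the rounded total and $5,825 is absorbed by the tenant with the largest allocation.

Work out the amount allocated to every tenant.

First tranche $1,165 split equally: $233 each.
Remainder $4,660 by floor area (total 27,554): Unit 2A 770.01 → $770; Unit PH2 1,092.02 → $1,092; Unit 4B 810.94 → $811; Unit 1B 1,267.23 → $1,267; Unit 5B 719.79 → $720.
Totals: Unit 2A $233 + $770 = $1,003; Unit PH2 $233 + $1,092 = $1,325; Unit 4B $233 + $811 = $1,044; Unit 1B $233 + $1,267 = $1,500; Unit 5B $233 + $720 = $953.

Unit 2A: $1,003; Unit PH2: $1,325; Unit 4B: $1,044; Unit 1B: $1,500; Unit 5B: $953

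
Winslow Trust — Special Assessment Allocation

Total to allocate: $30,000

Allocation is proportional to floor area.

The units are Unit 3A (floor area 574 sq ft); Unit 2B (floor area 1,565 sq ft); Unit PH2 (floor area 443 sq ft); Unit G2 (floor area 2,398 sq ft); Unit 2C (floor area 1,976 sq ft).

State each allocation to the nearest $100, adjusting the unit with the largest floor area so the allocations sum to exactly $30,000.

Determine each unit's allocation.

Unit 3A: $2,500 | Unit 2B: $6,700 | Unit PH2: $1,900 | Unit G2: $10,400 | Unit 2C: $8,500

Total floor area = 574 + 1,565 + 443 + 2,398 + 1,976 = 6,956.
Raw shares: Unit 3A 2,475.56; Unit 2B 6,749.57; Unit PH2 1,910.58; Unit G2 10,342.15; Unit 2C 8,522.14.
Rounded to nearest $100: Unit 3A $2,500; Unit 2B $6,700; Unit PH2 $1,900; Unit G2 $10,300; Unit 2C $8,500. Sum = $29,900.
Difference $30,000 − $29,900 = +$100 applied to largest floor area (Unit G2): Unit G2 becomes $10,400.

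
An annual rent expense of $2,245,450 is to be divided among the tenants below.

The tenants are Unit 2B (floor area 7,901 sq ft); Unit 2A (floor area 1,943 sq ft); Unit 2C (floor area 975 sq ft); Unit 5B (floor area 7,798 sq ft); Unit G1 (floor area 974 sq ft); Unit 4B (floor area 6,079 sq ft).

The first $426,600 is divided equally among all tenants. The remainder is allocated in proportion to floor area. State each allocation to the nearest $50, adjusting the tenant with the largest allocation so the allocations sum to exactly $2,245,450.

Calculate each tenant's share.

First tranche $426,600 split equally: $71,100 each.
Remainder $1,818,850 by floor area (total 25,670): Unit 2B 559,826.02 → $559,850; Unit 2A 137,671.43 → $137,650; Unit 2C 69,083.71 → $69,100; Unit 5B 552,527.94 → $552,550; Unit G1 69,012.85 → $69,000; Unit 4B 430,728.05 → $430,750.
Rounding difference −$50 on remainder applied to Unit 2B.
Totals: Unit 2B $71,100 + $559,800 = $630,900; Unit 2A $71,100 + $137,650 = $208,750; Unit 2C $71,100 + $69,100 = $140,200; Unit 5B $71,100 + $552,550 = $623,650; Unit G1 $71,100 + $69,000 = $140,100; Unit 4B $71,100 + $430,750 = $501,850.

Unit 2B: $630,900; Unit 2A: $208,750; Unit 2C: $140,200; Unit 5B: $623,650; Unit G1: $140,100; Unit 4B: $501,850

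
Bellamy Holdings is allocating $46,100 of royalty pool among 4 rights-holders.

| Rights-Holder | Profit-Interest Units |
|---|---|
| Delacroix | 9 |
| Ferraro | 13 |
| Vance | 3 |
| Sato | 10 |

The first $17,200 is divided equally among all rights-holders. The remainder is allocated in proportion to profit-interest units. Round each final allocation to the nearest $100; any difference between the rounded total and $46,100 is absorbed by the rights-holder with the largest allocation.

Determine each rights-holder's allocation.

Delacroix: $11,700 | Ferraro: $15,000 | Vance: $6,800 | Sato: $12,600

Equal tier: $17,200 ÷ 4 = $4,300 apiece.
Remainder $28,900 by profit-interest units (total 35): Delacroix 7,431.43 → $7,400; Ferraro 10,734.29 → $10,700; Vance 2,477.14 → $2,500; Sato 8,257.14 → $8,300.
Totals: Delacroix $4,300 + $7,400 = $11,700; Ferraro $4,300 + $10,700 = $15,000; Vance $4,300 + $2,500 = $6,800; Sato $4,300 + $8,300 = $12,600.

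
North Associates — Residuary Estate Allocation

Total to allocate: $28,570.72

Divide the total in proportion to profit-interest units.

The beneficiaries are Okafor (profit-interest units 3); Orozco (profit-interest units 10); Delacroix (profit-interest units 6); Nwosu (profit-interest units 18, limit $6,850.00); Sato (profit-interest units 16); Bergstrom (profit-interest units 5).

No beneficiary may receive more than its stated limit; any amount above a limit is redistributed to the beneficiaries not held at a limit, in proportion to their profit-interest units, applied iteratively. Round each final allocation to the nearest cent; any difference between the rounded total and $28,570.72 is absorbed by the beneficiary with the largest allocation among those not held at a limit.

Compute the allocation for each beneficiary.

Okafor: $1,629.05 | Orozco: $5,430.18 | Delacroix: $3,258.11 | Nwosu: $6,850.00 | Sato: $8,688.29 | Bergstrom: $2,715.09

Profit-interest units total: 58.
Proportional shares (ignoring caps): Okafor 1,477.7959; Orozco 4,925.9862; Delacroix 2,955.5917; Nwosu 8,866.7752; Sato 7,881.5779; Bergstrom 2,462.9931.
Held at cap: Nwosu ($6,850.00); balance $21,720.72 reallocated over remaining profit-interest units 40.
Shares after redistribution: Okafor 1,629.0540 → $1,629.05; Orozco 5,430.1800 → $5,430.18; Delacroix 3,258.1080 → $3,258.11; Sato 8,688.2880 → $8,688.29; Bergstrom 2,715.0900 → $2,715.09.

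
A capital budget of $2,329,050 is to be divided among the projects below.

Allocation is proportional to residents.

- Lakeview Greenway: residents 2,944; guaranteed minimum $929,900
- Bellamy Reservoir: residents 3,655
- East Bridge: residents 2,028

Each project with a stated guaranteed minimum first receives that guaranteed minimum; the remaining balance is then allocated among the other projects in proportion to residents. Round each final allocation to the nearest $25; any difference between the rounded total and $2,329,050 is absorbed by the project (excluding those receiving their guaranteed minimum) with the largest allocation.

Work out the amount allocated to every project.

Lakeview Greenway: $929,900 · Bellamy Reservoir: $899,850 · East Bridge: $499,300

Guaranteed amounts: Lakeview Greenway $929,900. Residual $1,399,150.
Residual split over remaining residents 5,683: Bellamy Reservoir 899,858.04 → $899,850; East Bridge 499,291.96 → $499,300.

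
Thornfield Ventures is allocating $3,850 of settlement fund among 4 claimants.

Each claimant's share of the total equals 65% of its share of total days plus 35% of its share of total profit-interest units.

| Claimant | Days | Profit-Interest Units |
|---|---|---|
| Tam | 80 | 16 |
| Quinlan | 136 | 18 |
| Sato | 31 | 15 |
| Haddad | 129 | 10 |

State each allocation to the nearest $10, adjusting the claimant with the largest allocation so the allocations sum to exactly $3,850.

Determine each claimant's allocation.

Tam: $900 · Quinlan: $1,310 · Sato: $550 · Haddad: $1,090

Days total 376; profit-interest units total 59.
Combined weights (65% days + 35% profit-interest units): Tam 0.2332; Quinlan 0.3419; Sato 0.1426; Haddad 0.2823.
Proportional shares: Tam 897.87; Quinlan 1,316.26; Sato 548.91; Haddad 1,086.96.
At nearest $10: Tam $900; Quinlan $1,320; Sato $550; Haddad $1,090. Sum = $3,860.
Difference $3,850 − $3,860 = −$10 applied to largest allocation (Quinlan): Quinlan becomes $1,310.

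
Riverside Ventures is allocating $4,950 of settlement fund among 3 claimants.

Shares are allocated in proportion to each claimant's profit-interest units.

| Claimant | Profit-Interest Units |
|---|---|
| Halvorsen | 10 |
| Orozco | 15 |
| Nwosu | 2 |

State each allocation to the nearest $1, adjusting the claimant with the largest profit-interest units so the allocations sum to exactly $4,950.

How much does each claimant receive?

Sum of profit-interest units: 10 + 15 + 2 = 27.
Raw shares: Halvorsen 1,833.33; Orozco 2,750.00; Nwosu 366.67.
Rounded to nearest $1: Halvorsen $1,833; Orozco $2,750; Nwosu $367. Sum = $4,950.
Rounded total matches; no reconciliation needed.

Halvorsen: $1,833 | Orozco: $2,750 | Nwosu: $367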